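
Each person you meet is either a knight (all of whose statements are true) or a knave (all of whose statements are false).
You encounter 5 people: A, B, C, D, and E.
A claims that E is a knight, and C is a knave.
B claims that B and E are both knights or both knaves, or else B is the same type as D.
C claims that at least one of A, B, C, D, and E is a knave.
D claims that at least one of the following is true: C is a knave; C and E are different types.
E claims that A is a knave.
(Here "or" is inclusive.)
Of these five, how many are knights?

The unique consistent assignment is A=knave, B=knight, C=knight, D=knave, E=knight.
That has 3 knights.

3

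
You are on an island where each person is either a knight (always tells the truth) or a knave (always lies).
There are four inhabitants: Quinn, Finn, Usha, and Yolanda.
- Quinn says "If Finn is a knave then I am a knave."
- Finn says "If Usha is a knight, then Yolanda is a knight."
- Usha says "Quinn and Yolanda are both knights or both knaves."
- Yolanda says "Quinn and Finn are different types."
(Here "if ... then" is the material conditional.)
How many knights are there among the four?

2

The unique consistent assignment is Quinn=knight, Finn=knight, Usha=knave, Yolanda=knave.
That has 2 knights.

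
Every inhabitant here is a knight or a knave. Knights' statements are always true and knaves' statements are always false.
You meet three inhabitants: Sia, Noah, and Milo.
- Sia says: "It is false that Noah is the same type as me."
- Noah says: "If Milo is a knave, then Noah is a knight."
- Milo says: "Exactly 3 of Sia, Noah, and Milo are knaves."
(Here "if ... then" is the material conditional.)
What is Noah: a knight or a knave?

Noah is a knave.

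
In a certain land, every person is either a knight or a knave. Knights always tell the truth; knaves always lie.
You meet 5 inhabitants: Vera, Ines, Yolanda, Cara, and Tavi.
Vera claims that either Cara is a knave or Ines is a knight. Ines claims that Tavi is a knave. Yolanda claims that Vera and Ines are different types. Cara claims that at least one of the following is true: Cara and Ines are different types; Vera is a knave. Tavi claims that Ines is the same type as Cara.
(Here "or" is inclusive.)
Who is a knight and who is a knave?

Vera is a knight, Ines is a knave, Yolanda is a knight, Cara is a knave, and Tavi is a knight.

Since Vera is a knight, "either Cara is a knave or Ines is a knight" needs to be True, which holds.
As a knave, Ines's statement "Tavi is a knave" should be false; it is.
Yolanda is a knight, and the claim "Vera and Ines are different types" is indeed True.
Cara is a knave, and the claim "at least one of the following is true: Cara and Ines are different types; Vera is a knave" is indeed false.
As a knight, Tavi's statement "Ines is the same type as Cara" should be True; it is.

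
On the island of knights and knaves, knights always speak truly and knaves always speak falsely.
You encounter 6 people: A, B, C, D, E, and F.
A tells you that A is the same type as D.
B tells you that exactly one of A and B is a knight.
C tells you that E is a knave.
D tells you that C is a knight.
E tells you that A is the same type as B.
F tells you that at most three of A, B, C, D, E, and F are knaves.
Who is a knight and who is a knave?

Knights: B, C, D, and F. Knaves: A and E.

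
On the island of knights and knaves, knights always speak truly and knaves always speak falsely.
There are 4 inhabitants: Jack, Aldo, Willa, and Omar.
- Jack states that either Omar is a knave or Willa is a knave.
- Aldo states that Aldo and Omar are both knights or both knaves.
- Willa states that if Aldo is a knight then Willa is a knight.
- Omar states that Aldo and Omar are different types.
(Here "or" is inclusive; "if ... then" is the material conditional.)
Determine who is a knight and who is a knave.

Jack is a knave, Aldo is a knave, Willa is a knight, and Omar is a knight.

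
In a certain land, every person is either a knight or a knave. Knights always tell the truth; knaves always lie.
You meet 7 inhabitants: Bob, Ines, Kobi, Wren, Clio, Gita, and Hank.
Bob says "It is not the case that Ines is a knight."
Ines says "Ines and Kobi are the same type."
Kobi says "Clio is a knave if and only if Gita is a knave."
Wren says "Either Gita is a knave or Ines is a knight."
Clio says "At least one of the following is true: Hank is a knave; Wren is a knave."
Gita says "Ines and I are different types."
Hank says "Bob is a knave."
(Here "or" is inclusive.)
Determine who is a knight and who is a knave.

Knights: Bob, Kobi, Clio, and Gita. Knaves: Ines, Wren, and Hank.

Since Bob is a knight, "it is not the case that Ines is a knight" needs to be True, which holds.
Ines is a knave; "Ines and Kobi are the same type" is False, as required.
Kobi (knight): "Clio is a knave if and only if Gita is a knave" — True. ✓
Wren (knave): "either Gita is a knave or Ines is a knight" — False. ✓
As a knight, Clio's statement "at least one of the following is true: Hank is a knave; Wren is a knave" should be True; it is.
As a knight, Gita's statement "Ines and I are different types" should be True; it is.
Hank is a knave; "Bob is a knave" is False, as required.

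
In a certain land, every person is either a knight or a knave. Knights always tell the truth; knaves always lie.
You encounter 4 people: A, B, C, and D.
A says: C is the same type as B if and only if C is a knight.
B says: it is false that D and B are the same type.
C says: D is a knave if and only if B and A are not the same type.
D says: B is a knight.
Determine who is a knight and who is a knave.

A is a knave, B is a knave, C is a knave, and D is a knave.

A (knave): "C is the same type as B if and only if C is a knight" — False. ✓
B is a knave, and the claim "it is false that D and B are the same type" is indeed False.
C (knave): "D is a knave if and only if B and A are not the same type" — False. ✓
D is a knave, so "B is a knight" must be False — and it is.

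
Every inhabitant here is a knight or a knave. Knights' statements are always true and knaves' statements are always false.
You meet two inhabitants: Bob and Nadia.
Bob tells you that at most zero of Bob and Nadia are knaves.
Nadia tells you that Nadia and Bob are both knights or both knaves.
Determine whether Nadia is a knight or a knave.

Nadia is a knight.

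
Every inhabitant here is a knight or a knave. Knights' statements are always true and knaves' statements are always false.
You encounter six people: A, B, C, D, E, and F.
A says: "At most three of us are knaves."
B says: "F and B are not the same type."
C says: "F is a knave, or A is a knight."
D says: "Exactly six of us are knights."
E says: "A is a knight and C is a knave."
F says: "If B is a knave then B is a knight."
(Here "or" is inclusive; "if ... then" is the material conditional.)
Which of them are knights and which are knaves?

A (knave): "at most three of us are knaves" — False. ✓
B is a knave, and the claim "F and B are not the same type" is indeed False.
C (knight): "F is a knave, or A is a knight" — True. ✓
As a knave, D's statement "exactly six of us are knights" should be False; it is.
E is a knave; "A is a knight and C is a knave" is False, as required.
Since F is a knave, "if B is a knave then B is a knight" needs to be False, which holds.

A is a knave, B is a knave, C is a knight, D is a knave, E is a knave, and F is a knave.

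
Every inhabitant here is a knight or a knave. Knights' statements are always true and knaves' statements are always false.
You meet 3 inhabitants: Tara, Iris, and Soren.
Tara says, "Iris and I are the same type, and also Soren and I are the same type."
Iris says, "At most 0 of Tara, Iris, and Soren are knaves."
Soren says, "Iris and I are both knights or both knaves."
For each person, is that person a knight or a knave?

Knights: Tara, Iris, and Soren. Knaves: none.

Tara is a knight, so "Iris and I are the same type, and also Soren and I are the same type" must be True — and it is.
Since Iris is a knight, "at most 0 of Tara, Iris, and Soren are knaves" needs to be True, which holds.
Soren (knight): "Iris and I are both knights or both knaves" — True. ✓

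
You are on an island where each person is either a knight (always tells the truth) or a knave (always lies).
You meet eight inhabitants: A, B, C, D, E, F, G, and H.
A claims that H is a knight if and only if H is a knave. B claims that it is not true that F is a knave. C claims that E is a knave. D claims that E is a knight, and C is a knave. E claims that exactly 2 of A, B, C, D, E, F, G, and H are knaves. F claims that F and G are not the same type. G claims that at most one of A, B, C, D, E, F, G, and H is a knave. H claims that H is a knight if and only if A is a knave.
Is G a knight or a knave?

G is a knave.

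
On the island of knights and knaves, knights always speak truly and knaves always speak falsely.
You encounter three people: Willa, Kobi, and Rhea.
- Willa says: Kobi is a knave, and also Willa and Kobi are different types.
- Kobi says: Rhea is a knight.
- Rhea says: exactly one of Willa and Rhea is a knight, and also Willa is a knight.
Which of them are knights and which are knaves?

Knights: none. Knaves: Willa, Kobi, and Rhea.

Willa is a knave; "Kobi is a knave, and also Willa and Kobi are different types" is False, as required.
Kobi is a knave, and the claim "Rhea is a knight" is indeed False.
Rhea is a knave, and the claim "exactly one of Willa and Rhea is a knight, and also Willa is a knight" is indeed False.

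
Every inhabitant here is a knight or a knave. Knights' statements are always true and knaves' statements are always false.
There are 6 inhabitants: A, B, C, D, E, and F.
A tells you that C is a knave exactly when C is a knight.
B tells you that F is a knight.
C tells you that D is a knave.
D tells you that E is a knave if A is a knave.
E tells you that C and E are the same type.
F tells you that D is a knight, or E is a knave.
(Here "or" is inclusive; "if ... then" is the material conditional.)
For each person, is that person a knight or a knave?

A is a knave, B is a knave, C is a knight, D is a knave, E is a knight, and F is a knave.

A is a knave, so "C is a knave exactly when C is a knight" must be False — and it is.
Since B is a knave, "F is a knight" needs to be False, which holds.
Since C is a knight, "D is a knave" needs to be true, which holds.
D is a knave, and the claim "E is a knave if A is a knave" is indeed False.
As a knight, E's statement "C and E are the same type" should be true; it is.
F is a knave, and the claim "D is a knight, or E is a knave" is indeed False.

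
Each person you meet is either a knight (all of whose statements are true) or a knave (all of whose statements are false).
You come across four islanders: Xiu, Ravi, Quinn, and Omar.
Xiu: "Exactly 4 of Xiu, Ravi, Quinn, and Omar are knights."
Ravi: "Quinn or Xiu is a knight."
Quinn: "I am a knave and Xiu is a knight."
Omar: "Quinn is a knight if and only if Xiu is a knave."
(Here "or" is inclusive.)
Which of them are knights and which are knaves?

Xiu is a knave; "exactly 4 of Xiu, Ravi, Quinn, and Omar are knights" is false, as required.
Ravi is a knave, and the claim "Quinn or Xiu is a knight" is indeed false.
Quinn is a knave, and the claim "I am a knave and Xiu is a knight" is indeed false.
Omar is a knave; "Quinn is a knight if and only if Xiu is a knave" is false, as required.

Xiu is a knave, Ravi is a knave, Quinn is a knave, and Omar is a knave.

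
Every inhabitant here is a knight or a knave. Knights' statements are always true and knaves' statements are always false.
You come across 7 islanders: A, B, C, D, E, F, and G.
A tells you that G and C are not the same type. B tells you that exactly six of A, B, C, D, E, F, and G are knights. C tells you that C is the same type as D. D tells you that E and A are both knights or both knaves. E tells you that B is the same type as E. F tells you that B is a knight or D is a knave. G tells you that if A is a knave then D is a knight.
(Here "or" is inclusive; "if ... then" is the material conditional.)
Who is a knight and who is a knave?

A is a knight, B is a knight, C is a knave, D is a knight, E is a knight, F is a knight, and G is a knight.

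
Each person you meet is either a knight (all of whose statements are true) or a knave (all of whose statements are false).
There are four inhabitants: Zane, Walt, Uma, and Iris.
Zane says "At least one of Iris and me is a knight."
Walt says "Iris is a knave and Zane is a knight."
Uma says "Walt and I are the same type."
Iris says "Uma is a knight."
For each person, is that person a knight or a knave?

Zane is a knight, Walt is a knight, Uma is a knave, and Iris is a knave.

Suppose Zane is a knave. Then Zane's statement "at least one of Iris and me is a knight" would have to be false. Checking the 8 ways to assign the others, none is consistent with every speaker.
(For instance, with Walt=knight, Uma=knave, Iris=knave, Walt's claim "Iris is a knave and Zane is a knight" comes out false where it would need to be true.)
So Zane must be a knight, making "at least one of Iris and me is a knight" true. Taking Zane=knight, Walt=knight, Uma=knave, Iris=knave, each remaining statement checks out:
  Walt (knight): "Iris is a knave and Zane is a knight" — true. ✓
  Uma (knave): "Walt and I are the same type" — false. ✓
  Iris (knave): "Uma is a knight" — false. ✓
This is the unique consistent assignment.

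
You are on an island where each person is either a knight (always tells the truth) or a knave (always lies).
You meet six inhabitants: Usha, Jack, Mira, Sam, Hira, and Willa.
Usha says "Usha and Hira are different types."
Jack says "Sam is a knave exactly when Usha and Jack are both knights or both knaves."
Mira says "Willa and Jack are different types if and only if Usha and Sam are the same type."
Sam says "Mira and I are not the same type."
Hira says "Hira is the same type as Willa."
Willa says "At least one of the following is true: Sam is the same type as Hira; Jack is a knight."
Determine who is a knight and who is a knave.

Usha is a knight, and the claim "Usha and Hira are different types" is indeed True.
Jack is a knave, and the claim "Sam is a knave exactly when Usha and Jack are both knights or both knaves" is indeed false.
As a knave, Mira's statement "Willa and Jack are different types if and only if Usha and Sam are the same type" should be false; it is.
Sam is a knave, so "Mira and I are not the same type" must be false — and it is.
Hira is a knave; "Hira is the same type as Willa" is false, as required.
Since Willa is a knight, "at least one of the following is true: Sam is the same type as Hira; Jack is a knight" needs to be True, which holds.

Usha is a knight, Jack is a knave, Mira is a knave, Sam is a knave, Hira is a knave, and Willa is a knight.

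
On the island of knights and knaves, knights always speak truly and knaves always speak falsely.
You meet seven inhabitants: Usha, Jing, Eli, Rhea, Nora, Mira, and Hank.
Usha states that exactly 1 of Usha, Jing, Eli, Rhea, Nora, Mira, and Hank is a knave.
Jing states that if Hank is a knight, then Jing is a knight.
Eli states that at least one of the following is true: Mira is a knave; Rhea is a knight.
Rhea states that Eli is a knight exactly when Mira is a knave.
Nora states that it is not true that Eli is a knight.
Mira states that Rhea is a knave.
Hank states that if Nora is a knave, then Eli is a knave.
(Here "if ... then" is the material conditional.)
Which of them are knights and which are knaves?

Usha is a knave, Jing is a knight, Eli is a knight, Rhea is a knight, Nora is a knave, Mira is a knave, and Hank is a knave.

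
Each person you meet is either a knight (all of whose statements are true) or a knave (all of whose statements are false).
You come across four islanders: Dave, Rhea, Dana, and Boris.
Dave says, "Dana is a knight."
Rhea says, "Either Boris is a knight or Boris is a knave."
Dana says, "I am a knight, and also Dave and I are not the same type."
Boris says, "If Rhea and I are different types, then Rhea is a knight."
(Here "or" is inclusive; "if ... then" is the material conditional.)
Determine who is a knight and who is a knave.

Suppose Dave is a knight. Then Dave's statement "Dana is a knight" would have to be true. Checking the 8 ways to assign the others, none is consistent with every speaker.
(For instance, with Rhea=knight, Dana=knave, Boris=knight, Dave's claim "Dana is a knight" comes out false where it would need to be true.)
So Dave must be a knave, making "Dana is a knight" false. Taking Dave=knave, Rhea=knight, Dana=knave, Boris=knight, each remaining statement checks out:
  Rhea (knight): "either Boris is a knight or Boris is a knave" — true. ✓
  Dana (knave): "I am a knight, and also Dave and I are not the same type" — false. ✓
  Boris (knight): "if Rhea and I are different types, then Rhea is a knight" — true. ✓
This is the unique consistent assignment.

Knights: Rhea and Boris. Knaves: Dave and Dana.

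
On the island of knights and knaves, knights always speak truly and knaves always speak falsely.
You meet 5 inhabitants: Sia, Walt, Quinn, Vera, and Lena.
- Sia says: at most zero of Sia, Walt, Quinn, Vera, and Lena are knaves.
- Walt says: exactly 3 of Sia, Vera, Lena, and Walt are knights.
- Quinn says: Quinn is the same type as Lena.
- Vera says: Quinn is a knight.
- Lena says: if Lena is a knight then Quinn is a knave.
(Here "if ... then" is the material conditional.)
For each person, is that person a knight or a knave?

Knights: Lena. Knaves: Sia, Walt, Quinn, and Vera.

Suppose Sia is a knight. Then Sia's statement "at most zero of Sia, Walt, Quinn, Vera, and Lena are knaves" would have to be true. Checking the 16 ways to assign the others, none is consistent with every speaker.
(For instance, with Walt=knave, Quinn=knave, Vera=knave, Lena=knight, Sia's claim "at most zero of Sia, Walt, Quinn, Vera, and Lena are knaves" comes out false where it would need to be true.)
So Sia must be a knave, making "at most zero of Sia, Walt, Quinn, Vera, and Lena are knaves" false. Taking Sia=knave, Walt=knave, Quinn=knave, Vera=knave, Lena=knight, each remaining statement checks out:
  Walt (knave): "exactly 3 of Sia, Vera, Lena, and Walt are knights" — false. ✓
  Quinn (knave): "Quinn is the same type as Lena" — false. ✓
  Vera (knave): "Quinn is a knight" — false. ✓
  Lena (knight): "if Lena is a knight then Quinn is a knave" — true. ✓
This is the unique consistent assignment.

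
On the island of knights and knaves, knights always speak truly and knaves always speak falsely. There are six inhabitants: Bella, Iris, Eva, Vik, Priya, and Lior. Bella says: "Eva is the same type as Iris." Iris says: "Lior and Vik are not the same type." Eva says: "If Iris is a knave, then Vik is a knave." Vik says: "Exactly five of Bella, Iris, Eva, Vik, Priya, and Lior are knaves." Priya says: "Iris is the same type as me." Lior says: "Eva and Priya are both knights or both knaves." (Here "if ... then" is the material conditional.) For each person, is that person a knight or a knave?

Bella is a knight; "Eva is the same type as Iris" is True, as required.
Iris (knight): "Lior and Vik are not the same type" — True. ✓
As a knight, Eva's statement "if Iris is a knave, then Vik is a knave" should be True; it is.
Vik is a knave; "exactly five of Bella, Iris, Eva, Vik, Priya, and Lior are knaves" is false, as required.
Priya is a knight, so "Iris is the same type as me" must be True — and it is.
Lior is a knight; "Eva and Priya are both knights or both knaves" is True, as required.

Knights: Bella, Iris, Eva, Priya, and Lior. Knaves: Vik.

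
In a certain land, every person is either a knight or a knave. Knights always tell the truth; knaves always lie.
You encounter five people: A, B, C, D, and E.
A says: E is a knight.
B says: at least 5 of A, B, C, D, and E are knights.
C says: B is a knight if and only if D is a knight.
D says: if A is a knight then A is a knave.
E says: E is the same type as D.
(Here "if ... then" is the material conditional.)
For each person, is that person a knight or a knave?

A is a knave; "E is a knight" is false, as required.
As a knave, B's statement "at least 5 of A, B, C, D, and E are knights" should be false; it is.
Since C is a knave, "B is a knight if and only if D is a knight" needs to be false, which holds.
D (knight): "if A is a knight then A is a knave" — True. ✓
E is a knave, so "E is the same type as D" must be false — and it is.

Knights: D. Knaves: A, B, C, and E.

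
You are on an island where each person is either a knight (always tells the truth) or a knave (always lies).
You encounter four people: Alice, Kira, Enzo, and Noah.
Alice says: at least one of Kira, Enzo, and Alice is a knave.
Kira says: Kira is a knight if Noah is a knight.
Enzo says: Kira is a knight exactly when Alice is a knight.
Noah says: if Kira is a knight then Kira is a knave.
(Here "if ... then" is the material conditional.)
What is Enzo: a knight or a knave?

Enzo is a knave.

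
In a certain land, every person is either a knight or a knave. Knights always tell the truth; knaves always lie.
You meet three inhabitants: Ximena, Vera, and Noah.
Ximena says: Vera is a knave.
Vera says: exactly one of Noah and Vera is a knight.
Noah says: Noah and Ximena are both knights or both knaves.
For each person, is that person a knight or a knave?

Knights: Ximena. Knaves: Vera and Noah.

Ximena is a knight, and the claim "Vera is a knave" is indeed true.
Vera is a knave, and the claim "exactly one of Noah and Vera is a knight" is indeed false.
Noah is a knave, so "Noah and Ximena are both knights or both knaves" must be false — and it is.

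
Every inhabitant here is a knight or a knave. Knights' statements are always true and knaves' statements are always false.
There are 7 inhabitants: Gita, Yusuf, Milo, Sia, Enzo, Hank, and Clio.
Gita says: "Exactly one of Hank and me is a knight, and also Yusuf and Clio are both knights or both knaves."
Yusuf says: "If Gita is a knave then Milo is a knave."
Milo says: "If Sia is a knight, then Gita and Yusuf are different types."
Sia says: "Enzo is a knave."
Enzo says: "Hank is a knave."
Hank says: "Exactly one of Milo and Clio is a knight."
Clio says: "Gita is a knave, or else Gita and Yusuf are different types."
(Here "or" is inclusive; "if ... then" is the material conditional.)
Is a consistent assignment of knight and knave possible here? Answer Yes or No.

Yes

One consistent assignment: Gita=knave, Yusuf=knave, Milo=knight, Sia=knave, Enzo=knight, Hank=knave, Clio=knight.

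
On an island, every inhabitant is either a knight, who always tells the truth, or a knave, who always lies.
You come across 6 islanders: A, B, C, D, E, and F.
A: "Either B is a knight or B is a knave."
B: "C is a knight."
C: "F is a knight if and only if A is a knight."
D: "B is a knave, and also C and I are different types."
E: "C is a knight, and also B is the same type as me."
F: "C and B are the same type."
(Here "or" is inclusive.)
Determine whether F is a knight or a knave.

F is a knight.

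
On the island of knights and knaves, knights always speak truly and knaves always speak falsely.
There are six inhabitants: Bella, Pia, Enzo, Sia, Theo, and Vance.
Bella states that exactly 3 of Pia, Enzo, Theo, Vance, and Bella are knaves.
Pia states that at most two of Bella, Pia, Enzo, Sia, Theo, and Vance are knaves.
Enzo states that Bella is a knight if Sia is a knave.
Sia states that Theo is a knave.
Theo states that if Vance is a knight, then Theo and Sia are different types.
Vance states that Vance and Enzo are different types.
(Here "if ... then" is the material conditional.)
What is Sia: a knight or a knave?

Sia is a knave.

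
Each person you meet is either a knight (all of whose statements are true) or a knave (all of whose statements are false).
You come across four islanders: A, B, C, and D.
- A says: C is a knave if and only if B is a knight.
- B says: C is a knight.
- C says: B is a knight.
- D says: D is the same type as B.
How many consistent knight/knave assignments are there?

Consistent assignments:
  A=knave, B=knight, C=knight, D=knight
  A=knave, B=knight, C=knight, D=knave

2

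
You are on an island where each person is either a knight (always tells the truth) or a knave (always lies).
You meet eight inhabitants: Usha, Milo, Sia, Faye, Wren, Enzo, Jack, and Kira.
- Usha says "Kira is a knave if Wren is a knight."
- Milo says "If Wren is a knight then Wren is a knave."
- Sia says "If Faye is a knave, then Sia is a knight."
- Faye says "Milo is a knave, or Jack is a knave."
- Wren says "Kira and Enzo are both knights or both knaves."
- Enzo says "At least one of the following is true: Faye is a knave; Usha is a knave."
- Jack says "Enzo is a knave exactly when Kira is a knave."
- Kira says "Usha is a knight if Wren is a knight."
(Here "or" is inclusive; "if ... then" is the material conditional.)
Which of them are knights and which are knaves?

Usha is a knight, so "Kira is a knave if Wren is a knight" must be True — and it is.
As a knight, Milo's statement "if Wren is a knight then Wren is a knave" should be True; it is.
Since Sia is a knight, "if Faye is a knave, then Sia is a knight" needs to be True, which holds.
As a knight, Faye's statement "Milo is a knave, or Jack is a knave" should be True; it is.
Wren is a knave, so "Kira and Enzo are both knights or both knaves" must be False — and it is.
Enzo is a knave, and the claim "at least one of the following is true: Faye is a knave; Usha is a knave" is indeed False.
As a knave, Jack's statement "Enzo is a knave exactly when Kira is a knave" should be False; it is.
Kira is a knight, and the claim "Usha is a knight if Wren is a knight" is indeed True.

Knights: Usha, Milo, Sia, Faye, and Kira. Knaves: Wren, Enzo, and Jack.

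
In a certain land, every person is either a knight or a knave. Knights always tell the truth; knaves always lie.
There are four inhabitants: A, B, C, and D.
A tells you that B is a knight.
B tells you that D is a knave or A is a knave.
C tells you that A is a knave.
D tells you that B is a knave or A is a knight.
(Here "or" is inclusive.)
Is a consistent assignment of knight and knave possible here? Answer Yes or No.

Checking all 16 assignments, each has at least one speaker whose statement's truth value contradicts their type.

No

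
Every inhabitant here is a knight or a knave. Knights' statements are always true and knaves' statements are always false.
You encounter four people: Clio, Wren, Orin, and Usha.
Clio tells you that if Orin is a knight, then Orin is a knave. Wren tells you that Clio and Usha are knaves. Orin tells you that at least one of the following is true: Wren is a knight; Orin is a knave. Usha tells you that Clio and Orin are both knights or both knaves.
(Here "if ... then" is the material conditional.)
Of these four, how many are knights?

2

The unique consistent assignment is Clio=knave, Wren=knight, Orin=knight, Usha=knave.
That has 2 knights.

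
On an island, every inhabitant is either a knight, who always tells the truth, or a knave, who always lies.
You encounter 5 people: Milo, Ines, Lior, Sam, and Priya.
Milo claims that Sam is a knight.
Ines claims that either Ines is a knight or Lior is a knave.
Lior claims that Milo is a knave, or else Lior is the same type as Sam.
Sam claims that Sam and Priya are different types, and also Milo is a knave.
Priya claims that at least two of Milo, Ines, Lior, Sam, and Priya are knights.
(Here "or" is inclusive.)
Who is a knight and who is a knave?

Milo is a knave, Ines is a knave, Lior is a knight, Sam is a knave, and Priya is a knave.

Suppose Milo is a knight. Then Milo's statement "Sam is a knight" would have to be true. Checking the 16 ways to assign the others, none is consistent with every speaker.
(For instance, with Ines=knave, Lior=knight, Sam=knave, Priya=knave, Milo's claim "Sam is a knight" comes out false where it would need to be true.)
So Milo must be a knave, making "Sam is a knight" false. Taking Milo=knave, Ines=knave, Lior=knight, Sam=knave, Priya=knave, each remaining statement checks out:
  Ines (knave): "either Ines is a knight or Lior is a knave" — false. ✓
  Lior (knight): "Milo is a knave, or else Lior is the same type as Sam" — true. ✓
  Sam (knave): "Sam and Priya are different types, and also Milo is a knave" — false. ✓
  Priya (knave): "at least two of Milo, Ines, Lior, Sam, and Priya are knights" — false. ✓
This is the unique consistent assignment.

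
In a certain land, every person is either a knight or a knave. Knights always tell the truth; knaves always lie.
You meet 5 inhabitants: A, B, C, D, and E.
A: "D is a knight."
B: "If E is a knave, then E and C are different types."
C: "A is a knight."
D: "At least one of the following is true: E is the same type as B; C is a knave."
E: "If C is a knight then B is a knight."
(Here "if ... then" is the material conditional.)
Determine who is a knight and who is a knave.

Knights: A, B, C, D, and E. Knaves: none.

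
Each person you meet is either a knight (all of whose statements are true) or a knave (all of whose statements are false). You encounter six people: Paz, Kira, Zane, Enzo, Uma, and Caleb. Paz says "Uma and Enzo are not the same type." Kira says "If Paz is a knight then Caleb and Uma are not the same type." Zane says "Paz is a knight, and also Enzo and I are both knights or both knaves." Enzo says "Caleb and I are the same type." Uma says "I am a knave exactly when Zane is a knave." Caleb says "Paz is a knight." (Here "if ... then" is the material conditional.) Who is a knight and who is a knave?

Paz is a knight, Kira is a knight, Zane is a knight, Enzo is a knight, Uma is a knave, and Caleb is a knight.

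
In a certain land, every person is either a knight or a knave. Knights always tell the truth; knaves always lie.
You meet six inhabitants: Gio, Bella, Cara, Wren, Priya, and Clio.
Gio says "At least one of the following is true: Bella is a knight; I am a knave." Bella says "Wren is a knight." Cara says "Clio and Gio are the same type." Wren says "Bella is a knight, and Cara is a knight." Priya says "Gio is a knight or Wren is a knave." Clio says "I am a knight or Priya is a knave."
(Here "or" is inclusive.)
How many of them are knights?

6

The unique consistent assignment is Gio=knight, Bella=knight, Cara=knight, Wren=knight, Priya=knight, Clio=knight.
That has 6 knights.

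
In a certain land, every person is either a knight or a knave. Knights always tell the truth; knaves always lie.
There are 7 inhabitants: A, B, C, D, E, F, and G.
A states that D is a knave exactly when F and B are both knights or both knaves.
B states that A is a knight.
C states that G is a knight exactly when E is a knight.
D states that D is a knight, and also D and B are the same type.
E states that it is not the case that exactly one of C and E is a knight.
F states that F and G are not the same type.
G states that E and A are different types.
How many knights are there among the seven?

2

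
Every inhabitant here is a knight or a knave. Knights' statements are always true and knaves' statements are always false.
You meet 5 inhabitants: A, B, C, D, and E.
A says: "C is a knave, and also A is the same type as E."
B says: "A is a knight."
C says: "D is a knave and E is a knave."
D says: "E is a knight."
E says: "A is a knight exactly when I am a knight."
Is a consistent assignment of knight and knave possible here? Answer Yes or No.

One consistent assignment: A=knight, B=knight, C=knave, D=knight, E=knight.

Yes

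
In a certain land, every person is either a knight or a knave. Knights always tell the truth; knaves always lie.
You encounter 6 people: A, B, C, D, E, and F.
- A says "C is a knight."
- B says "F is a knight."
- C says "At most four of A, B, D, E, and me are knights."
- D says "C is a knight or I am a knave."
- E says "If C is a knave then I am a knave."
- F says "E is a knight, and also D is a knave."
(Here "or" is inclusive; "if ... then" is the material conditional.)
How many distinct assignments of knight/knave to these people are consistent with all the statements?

1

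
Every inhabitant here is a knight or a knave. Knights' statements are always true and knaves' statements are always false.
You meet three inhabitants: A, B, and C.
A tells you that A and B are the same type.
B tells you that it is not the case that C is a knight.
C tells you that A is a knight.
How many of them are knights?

1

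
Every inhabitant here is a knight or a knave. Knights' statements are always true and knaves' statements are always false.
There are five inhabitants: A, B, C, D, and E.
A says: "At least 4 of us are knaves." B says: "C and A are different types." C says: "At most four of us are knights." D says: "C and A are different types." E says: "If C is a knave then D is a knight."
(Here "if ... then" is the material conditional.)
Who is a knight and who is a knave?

A is a knave, B is a knight, C is a knight, D is a knight, and E is a knight.

As a knave, A's statement "at least 4 of us are knaves" should be false; it is.
As a knight, B's statement "C and A are different types" should be true; it is.
C is a knight, and the claim "at most four of us are knights" is indeed true.
D is a knight, so "C and A are different types" must be true — and it is.
E is a knight; "if C is a knave then D is a knight" is true, as required.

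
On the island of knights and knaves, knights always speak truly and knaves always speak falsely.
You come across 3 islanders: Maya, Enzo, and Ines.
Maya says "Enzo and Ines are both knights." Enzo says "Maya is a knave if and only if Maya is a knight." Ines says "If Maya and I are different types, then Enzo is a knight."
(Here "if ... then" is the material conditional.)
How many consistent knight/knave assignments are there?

0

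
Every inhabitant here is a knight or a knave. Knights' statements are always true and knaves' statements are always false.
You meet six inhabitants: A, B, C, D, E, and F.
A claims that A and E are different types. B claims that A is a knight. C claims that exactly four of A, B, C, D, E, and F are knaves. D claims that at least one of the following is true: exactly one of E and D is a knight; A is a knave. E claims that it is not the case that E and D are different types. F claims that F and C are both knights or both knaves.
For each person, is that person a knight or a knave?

Knights: C and D. Knaves: A, B, E, and F.

As a knave, A's statement "A and E are different types" should be false; it is.
B (knave): "A is a knight" — false. ✓
C is a knight, and the claim "exactly four of A, B, C, D, E, and F are knaves" is indeed true.
D is a knight, so "at least one of the following is true: exactly one of E and D is a knight; A is a knave" must be true — and it is.
E (knave): "it is not the case that E and D are different types" — false. ✓
As a knave, F's statement "F and C are both knights or both knaves" should be false; it is.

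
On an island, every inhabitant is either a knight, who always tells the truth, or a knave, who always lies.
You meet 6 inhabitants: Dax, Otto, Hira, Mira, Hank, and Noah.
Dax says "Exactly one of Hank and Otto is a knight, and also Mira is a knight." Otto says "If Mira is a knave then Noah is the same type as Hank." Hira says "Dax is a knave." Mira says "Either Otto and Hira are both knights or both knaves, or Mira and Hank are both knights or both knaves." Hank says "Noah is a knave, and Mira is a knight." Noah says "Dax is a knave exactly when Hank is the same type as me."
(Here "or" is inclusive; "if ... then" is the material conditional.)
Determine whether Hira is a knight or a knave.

Hira is a knight.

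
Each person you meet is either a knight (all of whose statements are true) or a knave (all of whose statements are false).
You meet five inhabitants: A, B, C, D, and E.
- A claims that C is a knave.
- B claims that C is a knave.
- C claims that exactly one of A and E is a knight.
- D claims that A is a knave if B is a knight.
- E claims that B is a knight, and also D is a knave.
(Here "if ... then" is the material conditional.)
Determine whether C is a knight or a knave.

C is a knave.

Consistent assignments: {A=knight, B=knight, C=knave, D=knave, E=knight}
In every consistent assignment, C is a knave.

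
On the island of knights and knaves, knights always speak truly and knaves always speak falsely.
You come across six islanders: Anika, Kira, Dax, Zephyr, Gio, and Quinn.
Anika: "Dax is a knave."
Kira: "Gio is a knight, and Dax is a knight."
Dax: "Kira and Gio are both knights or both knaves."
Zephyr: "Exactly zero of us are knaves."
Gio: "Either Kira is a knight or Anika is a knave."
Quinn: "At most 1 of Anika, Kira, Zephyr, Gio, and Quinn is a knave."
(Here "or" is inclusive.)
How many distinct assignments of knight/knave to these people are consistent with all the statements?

1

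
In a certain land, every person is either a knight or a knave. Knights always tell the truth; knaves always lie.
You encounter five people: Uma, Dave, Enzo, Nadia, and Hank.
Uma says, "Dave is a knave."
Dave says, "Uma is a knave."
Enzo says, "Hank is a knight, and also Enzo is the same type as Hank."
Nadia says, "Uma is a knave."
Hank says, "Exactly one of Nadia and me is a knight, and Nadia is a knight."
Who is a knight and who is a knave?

Uma is a knight, so "Dave is a knave" must be true — and it is.
As a knave, Dave's statement "Uma is a knave" should be false; it is.
Enzo (knave): "Hank is a knight, and also Enzo is the same type as Hank" — false. ✓
Nadia (knave): "Uma is a knave" — false. ✓
Since Hank is a knave, "exactly one of Nadia and me is a knight, and Nadia is a knight" needs to be false, which holds.

Uma is a knight, Dave is a knave, Enzo is a knave, Nadia is a knave, and Hank is a knave.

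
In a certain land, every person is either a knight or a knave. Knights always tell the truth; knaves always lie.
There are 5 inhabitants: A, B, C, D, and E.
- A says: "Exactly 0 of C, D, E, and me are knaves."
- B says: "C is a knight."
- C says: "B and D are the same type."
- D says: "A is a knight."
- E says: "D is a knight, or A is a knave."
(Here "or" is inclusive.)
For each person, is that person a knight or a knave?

Knights: A, B, C, D, and E. Knaves: none.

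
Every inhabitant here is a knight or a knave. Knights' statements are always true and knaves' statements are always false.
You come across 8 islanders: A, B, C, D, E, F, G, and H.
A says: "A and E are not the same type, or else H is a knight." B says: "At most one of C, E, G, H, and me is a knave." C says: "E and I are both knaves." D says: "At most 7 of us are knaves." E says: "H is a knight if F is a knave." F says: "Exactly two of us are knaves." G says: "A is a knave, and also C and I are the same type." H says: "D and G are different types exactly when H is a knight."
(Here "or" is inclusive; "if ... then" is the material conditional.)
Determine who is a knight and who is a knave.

A is a knight, B is a knave, C is a knave, D is a knight, E is a knight, F is a knave, G is a knave, and H is a knight.

A is a knight, so "A and E are not the same type, or else H is a knight" must be True — and it is.
B (knave): "at most one of C, E, G, H, and me is a knave" — False. ✓
C is a knave, and the claim "E and I are both knaves" is indeed False.
Since D is a knight, "at most 7 of us are knaves" needs to be True, which holds.
E (knight): "H is a knight if F is a knave" — True. ✓
F is a knave; "exactly two of us are knaves" is False, as required.
G is a knave; "A is a knave, and also C and I are the same type" is False, as required.
As a knight, H's statement "D and G are different types exactly when H is a knight" should be True; it is.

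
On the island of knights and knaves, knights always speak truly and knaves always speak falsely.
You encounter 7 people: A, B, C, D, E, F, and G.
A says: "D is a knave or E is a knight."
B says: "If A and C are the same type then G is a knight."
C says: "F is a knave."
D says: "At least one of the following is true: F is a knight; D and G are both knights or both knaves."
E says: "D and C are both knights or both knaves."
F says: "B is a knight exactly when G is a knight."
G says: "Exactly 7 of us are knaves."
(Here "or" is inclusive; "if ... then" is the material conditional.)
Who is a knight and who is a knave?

A is a knave, B is a knave, C is a knave, D is a knight, E is a knave, F is a knight, and G is a knave.

A is a knave, so "D is a knave or E is a knight" must be false — and it is.
As a knave, B's statement "if A and C are the same type then G is a knight" should be false; it is.
C is a knave, so "F is a knave" must be false — and it is.
Since D is a knight, "at least one of the following is true: F is a knight; D and G are both knights or both knaves" needs to be True, which holds.
Since E is a knave, "D and C are both knights or both knaves" needs to be false, which holds.
As a knight, F's statement "B is a knight exactly when G is a knight" should be True; it is.
G is a knave, so "exactly 7 of us are knaves" must be false — and it is.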